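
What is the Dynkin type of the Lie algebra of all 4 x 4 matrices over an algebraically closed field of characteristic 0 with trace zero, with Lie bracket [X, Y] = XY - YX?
A_3

This is sl(4), which has dimension 4^2 - 1 = 15 and rank 4 - 1 = 3 (a Cartan subalgebra is the diagonal traceless matrices). In the classification of classical Lie algebras, the special linear algebra sl(n+1) has type A_n; here n = 3, so the Dynkin diagram is a chain of 3 nodes with single edges (A_3). Hence the type is A_3.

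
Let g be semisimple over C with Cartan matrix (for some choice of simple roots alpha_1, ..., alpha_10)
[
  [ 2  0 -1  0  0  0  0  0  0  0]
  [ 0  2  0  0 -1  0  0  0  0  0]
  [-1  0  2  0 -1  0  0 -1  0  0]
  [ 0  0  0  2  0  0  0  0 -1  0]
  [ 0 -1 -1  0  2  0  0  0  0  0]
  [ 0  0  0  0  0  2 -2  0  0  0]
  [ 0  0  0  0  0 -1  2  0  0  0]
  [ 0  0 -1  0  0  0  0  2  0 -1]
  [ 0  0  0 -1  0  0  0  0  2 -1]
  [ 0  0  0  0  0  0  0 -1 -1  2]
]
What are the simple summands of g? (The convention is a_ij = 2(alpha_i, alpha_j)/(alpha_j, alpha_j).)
type B_2 ⊕ type E_8

The diagram associated to this matrix has two connected components: the simple roots {alpha_6, alpha_7} form a chain of 2 nodes with a double edge at one end; the terminal node there is the unique short simple root (B_2), and {alpha_1, alpha_2, alpha_3, alpha_4, alpha_5, alpha_8, alpha_9, alpha_10} form a chain of 7 nodes with one extra node attached to the third node from one end (E_8). A semisimple Lie algebra decomposes uniquely as the direct sum of simple ideals, one per connected component of its Dynkin diagram, so g ≅ B_2 ⊕ E_8 (dimension 10 + 248 = 258).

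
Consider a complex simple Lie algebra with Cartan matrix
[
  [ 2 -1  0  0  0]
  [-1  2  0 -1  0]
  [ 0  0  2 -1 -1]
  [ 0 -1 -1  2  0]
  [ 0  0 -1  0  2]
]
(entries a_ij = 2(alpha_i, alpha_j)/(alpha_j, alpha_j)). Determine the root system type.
A_5

The matrix has rank 5 with 2's on the diagonal. Reading the off-diagonal entries as Dynkin edges (a single edge where a_ij = a_ji = -1; a double or triple edge where a_ij * a_ji = 2 or 3), the diagram is a chain of 5 nodes with single edges (A_5). One simple-root ordering that puts it in standard form is (alpha_1, alpha_2, alpha_4, alpha_3, alpha_5). So the algebra is type A_5, i.e. sl(6).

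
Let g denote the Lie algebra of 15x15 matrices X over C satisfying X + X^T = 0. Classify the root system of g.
This is so(15) with 15 odd, which has dimension 15(15-1)/2 = 105 and rank (15-1)/2 = 7. In the classification of classical Lie algebras, the orthogonal algebra so(2n+1) in an odd number of variables has type B_n; here n = 7, so the Dynkin diagram is a chain of 7 nodes with a double edge at one end; the terminal node there is the unique short simple root (B_7). Hence the type is B_7.

B7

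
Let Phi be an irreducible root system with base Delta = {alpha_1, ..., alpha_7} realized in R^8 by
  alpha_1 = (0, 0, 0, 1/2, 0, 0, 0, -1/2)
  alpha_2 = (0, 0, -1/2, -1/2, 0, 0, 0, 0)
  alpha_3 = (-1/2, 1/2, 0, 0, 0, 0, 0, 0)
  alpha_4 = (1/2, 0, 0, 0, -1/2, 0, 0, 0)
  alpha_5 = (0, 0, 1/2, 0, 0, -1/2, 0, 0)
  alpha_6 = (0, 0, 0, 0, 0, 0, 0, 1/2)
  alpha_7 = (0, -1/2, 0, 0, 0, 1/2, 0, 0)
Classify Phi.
B_7 (so(15))

Compute the Cartan integers a_ij = 2(alpha_i, alpha_j)/(alpha_j, alpha_j); the resulting 7x7 Cartan matrix is
[[2, -1, 0, 0, 0, -2, 0], [-1, 2, 0, 0, -1, 0, 0], [0, 0, 2, -1, 0, 0, -1], [0, 0, -1, 2, 0, 0, 0], [0, -1, 0, 0, 2, 0, -1], [-1, 0, 0, 0, 0, 2, 0], [0, 0, -1, 0, -1, 0, 2]].
The roots have two lengths (squared-length ratio 2:1); the short ones are alpha_{6}. The associated Dynkin diagram is a chain of 7 nodes with a double edge at one end; the terminal node there is the unique short simple root (B_7), so the type is B_7 (the algebra so(15)).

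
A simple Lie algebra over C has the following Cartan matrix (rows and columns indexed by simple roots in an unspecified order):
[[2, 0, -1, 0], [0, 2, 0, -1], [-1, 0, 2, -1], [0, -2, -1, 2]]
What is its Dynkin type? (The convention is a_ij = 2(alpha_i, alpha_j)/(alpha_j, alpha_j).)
type B_4

The matrix has rank 4 with 2's on the diagonal. Reading the off-diagonal entries as Dynkin edges (a single edge where a_ij = a_ji = -1; a double or triple edge where a_ij * a_ji = 2 or 3), the diagram is a chain of 4 nodes with a double edge at one end; the terminal node there is the unique short simple root (B_4). One simple-root ordering that puts it in standard form is (alpha_1, alpha_3, alpha_4, alpha_2). So the algebra is type B_4, i.e. so(9).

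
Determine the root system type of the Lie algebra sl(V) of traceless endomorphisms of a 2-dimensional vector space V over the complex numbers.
A_1 (sl(2))

This is sl(2), which has dimension 2^2 - 1 = 3 and rank 2 - 1 = 1 (a Cartan subalgebra is the diagonal traceless matrices). In the classification of classical Lie algebras, the special linear algebra sl(n+1) has type A_n; here n = 1, so the Dynkin diagram is a chain of 1 nodes with single edges (A_1). Hence the type is A_1.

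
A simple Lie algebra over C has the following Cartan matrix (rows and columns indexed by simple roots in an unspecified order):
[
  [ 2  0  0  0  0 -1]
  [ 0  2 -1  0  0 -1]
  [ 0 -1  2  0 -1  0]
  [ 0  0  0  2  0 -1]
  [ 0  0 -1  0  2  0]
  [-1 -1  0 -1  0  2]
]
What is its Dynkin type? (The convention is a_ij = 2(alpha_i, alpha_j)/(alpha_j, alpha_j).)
D_6 (so(12))

The matrix has rank 6 with 2's on the diagonal. Reading the off-diagonal entries as Dynkin edges (a single edge where a_ij = a_ji = -1; a double or triple edge where a_ij * a_ji = 2 or 3), the diagram is a chain of 4 nodes with a fork of two nodes at one end (D_6). One simple-root ordering that puts it in standard form is (alpha_5, alpha_3, alpha_2, alpha_6, alpha_4, alpha_1). So the algebra is type D_6, i.e. so(12).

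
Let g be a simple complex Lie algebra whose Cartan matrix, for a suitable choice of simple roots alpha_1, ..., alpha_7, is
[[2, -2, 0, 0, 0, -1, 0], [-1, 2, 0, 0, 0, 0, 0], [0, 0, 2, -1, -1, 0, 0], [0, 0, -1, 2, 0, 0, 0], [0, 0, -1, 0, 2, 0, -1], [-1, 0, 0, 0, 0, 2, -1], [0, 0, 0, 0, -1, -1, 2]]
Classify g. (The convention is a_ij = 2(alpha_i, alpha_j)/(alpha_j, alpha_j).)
The matrix has rank 7 with 2's on the diagonal. Reading the off-diagonal entries as Dynkin edges (a single edge where a_ij = a_ji = -1; a double or triple edge where a_ij * a_ji = 2 or 3), the diagram is a chain of 7 nodes with a double edge at one end; the terminal node there is the unique short simple root (B_7). One simple-root ordering that puts it in standard form is (alpha_4, alpha_3, alpha_5, alpha_7, alpha_6, alpha_1, alpha_2). So the algebra is type B_7, i.e. so(15).

B_7 (so(15))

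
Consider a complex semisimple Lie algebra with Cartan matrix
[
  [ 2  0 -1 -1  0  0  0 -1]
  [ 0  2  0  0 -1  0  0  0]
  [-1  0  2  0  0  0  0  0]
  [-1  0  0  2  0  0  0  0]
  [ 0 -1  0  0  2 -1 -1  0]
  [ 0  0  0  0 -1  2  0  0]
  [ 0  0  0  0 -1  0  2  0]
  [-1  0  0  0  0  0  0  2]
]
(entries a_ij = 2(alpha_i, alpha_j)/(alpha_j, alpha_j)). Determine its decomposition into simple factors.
The diagram associated to this matrix has two connected components: the simple roots {alpha_2, alpha_5, alpha_6, alpha_7} form a chain of 2 nodes with a fork of two nodes at one end (D_4), and {alpha_1, alpha_3, alpha_4, alpha_8} form a chain of 2 nodes with a fork of two nodes at one end (D_4). A semisimple Lie algebra decomposes uniquely as the direct sum of simple ideals, one per connected component of its Dynkin diagram, so g ≅ D_4 ⊕ D_4 (dimension 28 + 28 = 56).

type D_4 + type D_4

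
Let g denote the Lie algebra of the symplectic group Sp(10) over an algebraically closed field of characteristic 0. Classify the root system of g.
This is sp(10), which has dimension 10(10+1)/2 = 55 and rank 10/2 = 5. In the classification of classical Lie algebras, the symplectic algebra sp(2n) has type C_n; here n = 5, so the Dynkin diagram is a chain of 5 nodes with a double edge at one end; the terminal node there is the unique long simple root (C_5). Hence the type is C_5.

type C_5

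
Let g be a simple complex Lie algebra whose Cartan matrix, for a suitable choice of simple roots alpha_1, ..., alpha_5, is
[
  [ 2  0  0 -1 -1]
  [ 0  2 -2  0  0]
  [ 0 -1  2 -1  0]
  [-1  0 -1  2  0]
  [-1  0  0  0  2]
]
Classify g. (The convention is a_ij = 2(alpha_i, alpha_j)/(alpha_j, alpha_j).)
C5

The matrix has rank 5 with 2's on the diagonal. Reading the off-diagonal entries as Dynkin edges (a single edge where a_ij = a_ji = -1; a double or triple edge where a_ij * a_ji = 2 or 3), the diagram is a chain of 5 nodes with a double edge at one end; the terminal node there is the unique long simple root (C_5). One simple-root ordering that puts it in standard form is (alpha_5, alpha_1, alpha_4, alpha_3, alpha_2). So the algebra is type C_5, i.e. sp(10).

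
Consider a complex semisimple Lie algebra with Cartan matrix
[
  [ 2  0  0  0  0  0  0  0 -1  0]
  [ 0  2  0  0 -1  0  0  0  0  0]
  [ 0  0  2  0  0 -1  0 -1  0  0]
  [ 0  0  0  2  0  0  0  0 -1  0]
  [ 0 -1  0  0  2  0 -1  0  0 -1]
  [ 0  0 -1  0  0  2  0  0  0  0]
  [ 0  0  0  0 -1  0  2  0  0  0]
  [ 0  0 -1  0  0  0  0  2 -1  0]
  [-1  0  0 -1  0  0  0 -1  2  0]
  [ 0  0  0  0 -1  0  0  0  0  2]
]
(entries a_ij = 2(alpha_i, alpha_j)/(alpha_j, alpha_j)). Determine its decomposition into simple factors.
D_4 (so(8)) ⊕ D_6 (so(12))

The diagram associated to this matrix has two connected components: the simple roots {alpha_2, alpha_5, alpha_7, alpha_10} form a chain of 2 nodes with a fork of two nodes at one end (D_4), and {alpha_1, alpha_3, alpha_4, alpha_6, alpha_8, alpha_9} form a chain of 4 nodes with a fork of two nodes at one end (D_6). A semisimple Lie algebra decomposes uniquely as the direct sum of simple ideals, one per connected component of its Dynkin diagram, so g ≅ D_4 ⊕ D_6 (dimension 28 + 66 = 94).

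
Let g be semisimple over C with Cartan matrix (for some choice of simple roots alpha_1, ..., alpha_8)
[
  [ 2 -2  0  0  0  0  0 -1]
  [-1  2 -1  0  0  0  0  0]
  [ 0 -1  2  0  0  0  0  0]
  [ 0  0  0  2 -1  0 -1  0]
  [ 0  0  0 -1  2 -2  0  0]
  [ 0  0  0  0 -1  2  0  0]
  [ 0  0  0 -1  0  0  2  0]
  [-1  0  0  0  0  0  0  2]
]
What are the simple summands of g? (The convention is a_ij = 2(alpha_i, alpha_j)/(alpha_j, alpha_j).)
The diagram associated to this matrix has two connected components: the simple roots {alpha_4, alpha_5, alpha_6, alpha_7} form a chain of 4 nodes with a double edge at one end; the terminal node there is the unique short simple root (B_4), and {alpha_1, alpha_2, alpha_3, alpha_8} form a chain of 4 nodes with a double edge between the middle two (F_4). A semisimple Lie algebra decomposes uniquely as the direct sum of simple ideals, one per connected component of its Dynkin diagram, so g ≅ B_4 ⊕ F_4 (dimension 36 + 52 = 88).

B4 ⊕ F4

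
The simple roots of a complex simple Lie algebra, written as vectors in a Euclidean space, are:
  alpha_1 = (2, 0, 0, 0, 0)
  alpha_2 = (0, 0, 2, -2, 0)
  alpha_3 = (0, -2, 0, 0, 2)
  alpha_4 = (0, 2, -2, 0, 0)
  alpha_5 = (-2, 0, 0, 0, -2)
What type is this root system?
B_5

Compute the Cartan integers a_ij = 2(alpha_i, alpha_j)/(alpha_j, alpha_j); the resulting 5x5 Cartan matrix is
[[2, 0, 0, 0, -1], [0, 2, 0, -1, 0], [0, 0, 2, -1, -1], [0, -1, -1, 2, 0], [-2, 0, -1, 0, 2]].
The roots have two lengths (squared-length ratio 2:1); the short ones are alpha_{1}. The associated Dynkin diagram is a chain of 5 nodes with a double edge at one end; the terminal node there is the unique short simple root (B_5), so the type is B_5 (the algebra so(11)).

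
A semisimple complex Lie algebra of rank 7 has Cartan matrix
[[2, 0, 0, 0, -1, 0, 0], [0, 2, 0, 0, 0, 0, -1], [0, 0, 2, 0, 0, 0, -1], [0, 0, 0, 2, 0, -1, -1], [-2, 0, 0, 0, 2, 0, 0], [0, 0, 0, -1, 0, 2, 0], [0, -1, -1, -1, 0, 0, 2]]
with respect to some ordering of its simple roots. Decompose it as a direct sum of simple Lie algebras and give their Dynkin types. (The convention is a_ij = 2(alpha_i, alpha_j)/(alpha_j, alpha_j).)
The diagram associated to this matrix has two connected components: the simple roots {alpha_1, alpha_5} form a chain of 2 nodes with a double edge at one end; the terminal node there is the unique short simple root (B_2), and {alpha_2, alpha_3, alpha_4, alpha_6, alpha_7} form a chain of 3 nodes with a fork of two nodes at one end (D_5). A semisimple Lie algebra decomposes uniquely as the direct sum of simple ideals, one per connected component of its Dynkin diagram, so g ≅ B_2 ⊕ D_5 (dimension 10 + 45 = 55).

B_2 + D_5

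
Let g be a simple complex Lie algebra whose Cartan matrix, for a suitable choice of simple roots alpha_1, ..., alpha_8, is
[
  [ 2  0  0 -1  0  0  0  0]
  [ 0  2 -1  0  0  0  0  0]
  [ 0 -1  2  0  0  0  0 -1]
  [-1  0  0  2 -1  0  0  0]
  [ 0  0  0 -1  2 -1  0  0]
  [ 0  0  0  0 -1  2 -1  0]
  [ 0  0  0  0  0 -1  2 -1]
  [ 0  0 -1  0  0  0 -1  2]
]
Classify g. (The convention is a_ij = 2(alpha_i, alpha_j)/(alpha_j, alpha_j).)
The matrix has rank 8 with 2's on the diagonal. Reading the off-diagonal entries as Dynkin edges (a single edge where a_ij = a_ji = -1; a double or triple edge where a_ij * a_ji = 2 or 3), the diagram is a chain of 8 nodes with single edges (A_8). One simple-root ordering that puts it in standard form is (alpha_2, alpha_3, alpha_8, alpha_7, alpha_6, alpha_5, alpha_4, alpha_1). So the algebra is type A_8, i.e. sl(9).

A_8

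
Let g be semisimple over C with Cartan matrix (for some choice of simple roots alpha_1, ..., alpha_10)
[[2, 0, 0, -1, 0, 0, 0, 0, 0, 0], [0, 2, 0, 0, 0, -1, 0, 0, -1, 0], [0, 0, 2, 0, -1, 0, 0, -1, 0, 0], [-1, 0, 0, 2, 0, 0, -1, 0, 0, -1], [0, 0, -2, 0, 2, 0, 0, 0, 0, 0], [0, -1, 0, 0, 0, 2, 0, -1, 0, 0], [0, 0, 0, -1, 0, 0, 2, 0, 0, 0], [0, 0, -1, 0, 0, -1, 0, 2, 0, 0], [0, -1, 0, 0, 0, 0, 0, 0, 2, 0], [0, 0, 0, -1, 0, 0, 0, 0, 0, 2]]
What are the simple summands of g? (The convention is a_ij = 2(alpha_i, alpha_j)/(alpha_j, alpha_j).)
The diagram associated to this matrix has two connected components: the simple roots {alpha_2, alpha_3, alpha_5, alpha_6, alpha_8, alpha_9} form a chain of 6 nodes with a double edge at one end; the terminal node there is the unique long simple root (C_6), and {alpha_1, alpha_4, alpha_7, alpha_10} form a chain of 2 nodes with a fork of two nodes at one end (D_4). A semisimple Lie algebra decomposes uniquely as the direct sum of simple ideals, one per connected component of its Dynkin diagram, so g ≅ C_6 ⊕ D_4 (dimension 78 + 28 = 106).

C_6 (sp(12)) + D_4 (so(8))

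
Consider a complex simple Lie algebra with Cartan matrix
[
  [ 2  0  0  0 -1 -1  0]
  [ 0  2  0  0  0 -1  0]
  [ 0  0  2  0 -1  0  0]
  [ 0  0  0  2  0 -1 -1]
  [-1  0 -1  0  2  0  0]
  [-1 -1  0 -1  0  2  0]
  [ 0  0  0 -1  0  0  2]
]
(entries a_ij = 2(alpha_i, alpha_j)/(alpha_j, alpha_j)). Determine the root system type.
E_7

The matrix has rank 7 with 2's on the diagonal. Reading the off-diagonal entries as Dynkin edges (a single edge where a_ij = a_ji = -1; a double or triple edge where a_ij * a_ji = 2 or 3), the diagram is a chain of 6 nodes with one extra node attached to the third node from one end (E_7). One simple-root ordering that puts it in standard form is (alpha_7, alpha_2, alpha_4, alpha_6, alpha_1, alpha_5, alpha_3). So the algebra is type E_7.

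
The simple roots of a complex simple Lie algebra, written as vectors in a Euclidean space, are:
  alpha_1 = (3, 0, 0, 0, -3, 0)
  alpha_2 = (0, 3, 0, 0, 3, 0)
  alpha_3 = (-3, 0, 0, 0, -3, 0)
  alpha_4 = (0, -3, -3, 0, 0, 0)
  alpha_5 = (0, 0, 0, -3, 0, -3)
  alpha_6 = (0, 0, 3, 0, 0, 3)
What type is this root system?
D_6

Compute the Cartan integers a_ij = 2(alpha_i, alpha_j)/(alpha_j, alpha_j); the resulting 6x6 Cartan matrix is
[[2, -1, 0, 0, 0, 0], [-1, 2, -1, -1, 0, 0], [0, -1, 2, 0, 0, 0], [0, -1, 0, 2, 0, -1], [0, 0, 0, 0, 2, -1], [0, 0, 0, -1, -1, 2]].
All simple roots have the same length, so the diagram is simply laced. The associated Dynkin diagram is a chain of 4 nodes with a fork of two nodes at one end (D_6), so the type is D_6 (the algebra so(12)).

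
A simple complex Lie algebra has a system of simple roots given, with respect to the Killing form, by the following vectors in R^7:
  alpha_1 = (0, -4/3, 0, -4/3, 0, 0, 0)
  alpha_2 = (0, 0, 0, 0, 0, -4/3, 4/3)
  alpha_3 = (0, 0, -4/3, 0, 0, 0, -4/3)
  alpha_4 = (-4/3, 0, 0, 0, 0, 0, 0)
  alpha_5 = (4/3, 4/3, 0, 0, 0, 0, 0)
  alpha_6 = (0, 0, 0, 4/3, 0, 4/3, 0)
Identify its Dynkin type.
B_6 (so(13))

Compute the Cartan integers a_ij = 2(alpha_i, alpha_j)/(alpha_j, alpha_j); the resulting 6x6 Cartan matrix is
[[2, 0, 0, 0, -1, -1], [0, 2, -1, 0, 0, -1], [0, -1, 2, 0, 0, 0], [0, 0, 0, 2, -1, 0], [-1, 0, 0, -2, 2, 0], [-1, -1, 0, 0, 0, 2]].
The roots have two lengths (squared-length ratio 2:1); the short ones are alpha_{4}. The associated Dynkin diagram is a chain of 6 nodes with a double edge at one end; the terminal node there is the unique short simple root (B_6), so the type is B_6 (the algebra so(13)).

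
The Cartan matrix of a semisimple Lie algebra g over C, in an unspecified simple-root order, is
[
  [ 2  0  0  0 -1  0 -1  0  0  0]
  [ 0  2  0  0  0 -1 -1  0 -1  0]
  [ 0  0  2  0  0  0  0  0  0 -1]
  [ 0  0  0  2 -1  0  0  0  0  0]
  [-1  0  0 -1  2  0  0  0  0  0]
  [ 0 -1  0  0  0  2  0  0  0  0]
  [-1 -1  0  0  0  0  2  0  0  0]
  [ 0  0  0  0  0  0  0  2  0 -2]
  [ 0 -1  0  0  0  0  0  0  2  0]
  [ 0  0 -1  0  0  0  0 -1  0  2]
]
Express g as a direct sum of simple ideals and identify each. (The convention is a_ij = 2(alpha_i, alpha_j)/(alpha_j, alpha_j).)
type C_3 + type D_7

The diagram associated to this matrix has two connected components: the simple roots {alpha_3, alpha_8, alpha_10} form a chain of 3 nodes with a double edge at one end; the terminal node there is the unique long simple root (C_3), and {alpha_1, alpha_2, alpha_4, alpha_5, alpha_6, alpha_7, alpha_9} form a chain of 5 nodes with a fork of two nodes at one end (D_7). A semisimple Lie algebra decomposes uniquely as the direct sum of simple ideals, one per connected component of its Dynkin diagram, so g ≅ C_3 ⊕ D_7 (dimension 21 + 91 = 112).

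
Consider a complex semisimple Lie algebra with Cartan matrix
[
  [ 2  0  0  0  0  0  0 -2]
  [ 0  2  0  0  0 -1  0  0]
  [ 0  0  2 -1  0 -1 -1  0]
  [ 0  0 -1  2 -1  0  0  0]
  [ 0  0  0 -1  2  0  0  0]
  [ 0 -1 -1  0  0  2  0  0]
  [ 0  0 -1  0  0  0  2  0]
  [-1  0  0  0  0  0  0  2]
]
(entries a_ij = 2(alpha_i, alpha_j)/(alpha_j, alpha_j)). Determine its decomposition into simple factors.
type B_2 + type E_6

The diagram associated to this matrix has two connected components: the simple roots {alpha_1, alpha_8} form a chain of 2 nodes with a double edge at one end; the terminal node there is the unique short simple root (B_2), and {alpha_2, alpha_3, alpha_4, alpha_5, alpha_6, alpha_7} form a chain of 5 nodes with one extra node attached to the third node from one end (E_6). A semisimple Lie algebra decomposes uniquely as the direct sum of simple ideals, one per connected component of its Dynkin diagram, so g ≅ B_2 ⊕ E_6 (dimension 10 + 78 = 88).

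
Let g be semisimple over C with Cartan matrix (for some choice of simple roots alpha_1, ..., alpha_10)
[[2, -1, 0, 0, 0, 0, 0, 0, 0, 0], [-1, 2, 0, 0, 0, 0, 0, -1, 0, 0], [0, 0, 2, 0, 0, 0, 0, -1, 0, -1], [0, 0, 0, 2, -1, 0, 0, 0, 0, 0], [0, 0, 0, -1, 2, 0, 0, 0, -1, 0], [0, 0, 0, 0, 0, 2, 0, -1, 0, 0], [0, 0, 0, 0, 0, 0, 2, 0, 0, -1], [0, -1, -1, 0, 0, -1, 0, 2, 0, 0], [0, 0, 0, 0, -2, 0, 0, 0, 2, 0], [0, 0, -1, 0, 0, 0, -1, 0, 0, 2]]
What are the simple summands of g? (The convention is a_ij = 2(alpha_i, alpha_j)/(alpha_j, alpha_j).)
The diagram associated to this matrix has two connected components: the simple roots {alpha_4, alpha_5, alpha_9} form a chain of 3 nodes with a double edge at one end; the terminal node there is the unique long simple root (C_3), and {alpha_1, alpha_2, alpha_3, alpha_6, alpha_7, alpha_8, alpha_10} form a chain of 6 nodes with one extra node attached to the third node from one end (E_7). A semisimple Lie algebra decomposes uniquely as the direct sum of simple ideals, one per connected component of its Dynkin diagram, so g ≅ C_3 ⊕ E_7 (dimension 21 + 133 = 154).

C_3 (sp(6)) + E_7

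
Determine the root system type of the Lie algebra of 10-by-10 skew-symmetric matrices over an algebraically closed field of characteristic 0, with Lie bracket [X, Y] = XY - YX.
D_5 (so(10))

This is so(10) with 10 even, which has dimension 10(10-1)/2 = 45 and rank 10/2 = 5. In the classification of classical Lie algebras, the orthogonal algebra so(2n) in an even number of variables has type D_n; here n = 5, so the Dynkin diagram is a chain of 3 nodes with a fork of two nodes at one end (D_5). Hence the type is D_5.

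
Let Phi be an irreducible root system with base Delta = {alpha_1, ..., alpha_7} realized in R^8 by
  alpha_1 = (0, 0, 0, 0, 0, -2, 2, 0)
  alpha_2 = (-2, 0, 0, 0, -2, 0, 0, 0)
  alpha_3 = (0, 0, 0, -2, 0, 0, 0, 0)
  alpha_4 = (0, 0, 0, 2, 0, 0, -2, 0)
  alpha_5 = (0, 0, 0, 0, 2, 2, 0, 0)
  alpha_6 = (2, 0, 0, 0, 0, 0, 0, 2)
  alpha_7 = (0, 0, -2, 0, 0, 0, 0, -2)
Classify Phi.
Compute the Cartan integers a_ij = 2(alpha_i, alpha_j)/(alpha_j, alpha_j); the resulting 7x7 Cartan matrix is
[[2, 0, 0, -1, -1, 0, 0], [0, 2, 0, 0, -1, -1, 0], [0, 0, 2, -1, 0, 0, 0], [-1, 0, -2, 2, 0, 0, 0], [-1, -1, 0, 0, 2, 0, 0], [0, -1, 0, 0, 0, 2, -1], [0, 0, 0, 0, 0, -1, 2]].
The roots have two lengths (squared-length ratio 2:1); the short ones are alpha_{3}. The associated Dynkin diagram is a chain of 7 nodes with a double edge at one end; the terminal node there is the unique short simple root (B_7), so the type is B_7 (the algebra so(15)).

type B_7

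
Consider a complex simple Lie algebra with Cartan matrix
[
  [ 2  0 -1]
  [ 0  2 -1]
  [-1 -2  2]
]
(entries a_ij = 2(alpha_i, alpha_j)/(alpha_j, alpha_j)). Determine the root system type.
B_3 (so(7))

The matrix has rank 3 with 2's on the diagonal. Reading the off-diagonal entries as Dynkin edges (a single edge where a_ij = a_ji = -1; a double or triple edge where a_ij * a_ji = 2 or 3), the diagram is a chain of 3 nodes with a double edge at one end; the terminal node there is the unique short simple root (B_3). One simple-root ordering that puts it in standard form is (alpha_1, alpha_3, alpha_2). So the algebra is type B_3, i.e. so(7).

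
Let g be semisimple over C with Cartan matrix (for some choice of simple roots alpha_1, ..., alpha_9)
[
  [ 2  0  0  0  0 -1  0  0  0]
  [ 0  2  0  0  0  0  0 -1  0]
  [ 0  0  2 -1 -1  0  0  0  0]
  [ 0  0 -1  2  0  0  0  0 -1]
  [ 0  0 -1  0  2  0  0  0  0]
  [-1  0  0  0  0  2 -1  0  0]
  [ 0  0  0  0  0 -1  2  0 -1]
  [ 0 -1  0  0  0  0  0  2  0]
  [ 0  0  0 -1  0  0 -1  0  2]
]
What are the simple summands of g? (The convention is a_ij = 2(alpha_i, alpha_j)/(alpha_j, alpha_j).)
The diagram associated to this matrix has two connected components: the simple roots {alpha_2, alpha_8} form a chain of 2 nodes with single edges (A_2), and {alpha_1, alpha_3, alpha_4, alpha_5, alpha_6, alpha_7, alpha_9} form a chain of 7 nodes with single edges (A_7). A semisimple Lie algebra decomposes uniquely as the direct sum of simple ideals, one per connected component of its Dynkin diagram, so g ≅ A_2 ⊕ A_7 (dimension 8 + 63 = 71).

A_2 (sl(3)) ⊕ A_7 (sl(8))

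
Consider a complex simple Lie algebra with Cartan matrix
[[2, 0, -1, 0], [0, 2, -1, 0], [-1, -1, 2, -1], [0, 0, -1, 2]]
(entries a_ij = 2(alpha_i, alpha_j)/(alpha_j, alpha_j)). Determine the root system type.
D4

The matrix has rank 4 with 2's on the diagonal. Reading the off-diagonal entries as Dynkin edges (a single edge where a_ij = a_ji = -1; a double or triple edge where a_ij * a_ji = 2 or 3), the diagram is a chain of 2 nodes with a fork of two nodes at one end (D_4). One simple-root ordering that puts it in standard form is (alpha_4, alpha_3, alpha_2, alpha_1). So the algebra is type D_4, i.e. so(8).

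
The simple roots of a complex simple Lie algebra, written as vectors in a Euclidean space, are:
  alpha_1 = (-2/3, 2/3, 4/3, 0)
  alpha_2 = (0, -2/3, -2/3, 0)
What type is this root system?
G_2

Compute the Cartan integers a_ij = 2(alpha_i, alpha_j)/(alpha_j, alpha_j); the resulting 2x2 Cartan matrix is
[[2, -3], [-1, 2]].
The roots have two lengths (squared-length ratio 3:1); the short ones are alpha_{2}. The associated Dynkin diagram is two nodes joined by a triple edge (G_2), so the type is G_2.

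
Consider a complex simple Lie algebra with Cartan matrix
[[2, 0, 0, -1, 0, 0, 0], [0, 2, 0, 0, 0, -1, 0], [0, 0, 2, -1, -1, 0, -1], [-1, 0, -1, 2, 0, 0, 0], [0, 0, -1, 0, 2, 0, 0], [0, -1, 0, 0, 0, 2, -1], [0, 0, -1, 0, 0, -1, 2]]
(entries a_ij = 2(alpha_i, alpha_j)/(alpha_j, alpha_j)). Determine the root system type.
The matrix has rank 7 with 2's on the diagonal. Reading the off-diagonal entries as Dynkin edges (a single edge where a_ij = a_ji = -1; a double or triple edge where a_ij * a_ji = 2 or 3), the diagram is a chain of 6 nodes with one extra node attached to the third node from one end (E_7). One simple-root ordering that puts it in standard form is (alpha_1, alpha_5, alpha_4, alpha_3, alpha_7, alpha_6, alpha_2). So the algebra is type E_7.

E_7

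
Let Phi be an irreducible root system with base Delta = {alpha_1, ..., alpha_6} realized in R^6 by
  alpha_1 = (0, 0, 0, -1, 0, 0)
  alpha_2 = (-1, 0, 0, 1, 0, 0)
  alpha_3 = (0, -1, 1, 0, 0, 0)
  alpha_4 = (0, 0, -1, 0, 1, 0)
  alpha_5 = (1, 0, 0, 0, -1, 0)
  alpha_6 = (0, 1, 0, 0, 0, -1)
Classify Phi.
Compute the Cartan integers a_ij = 2(alpha_i, alpha_j)/(alpha_j, alpha_j); the resulting 6x6 Cartan matrix is
[[2, -1, 0, 0, 0, 0], [-2, 2, 0, 0, -1, 0], [0, 0, 2, -1, 0, -1], [0, 0, -1, 2, -1, 0], [0, -1, 0, -1, 2, 0], [0, 0, -1, 0, 0, 2]].
The roots have two lengths (squared-length ratio 2:1); the short ones are alpha_{1}. The associated Dynkin diagram is a chain of 6 nodes with a double edge at one end; the terminal node there is the unique short simple root (B_6), so the type is B_6 (the algebra so(13)).

B_6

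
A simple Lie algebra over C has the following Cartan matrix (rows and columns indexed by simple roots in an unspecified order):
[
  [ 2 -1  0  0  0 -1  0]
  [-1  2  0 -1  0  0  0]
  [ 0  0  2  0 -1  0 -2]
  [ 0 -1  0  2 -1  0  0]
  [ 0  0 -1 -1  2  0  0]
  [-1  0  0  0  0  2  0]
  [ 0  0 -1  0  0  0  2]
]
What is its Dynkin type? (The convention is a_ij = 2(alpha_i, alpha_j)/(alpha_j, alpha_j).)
type B_7

The matrix has rank 7 with 2's on the diagonal. Reading the off-diagonal entries as Dynkin edges (a single edge where a_ij = a_ji = -1; a double or triple edge where a_ij * a_ji = 2 or 3), the diagram is a chain of 7 nodes with a double edge at one end; the terminal node there is the unique short simple root (B_7). One simple-root ordering that puts it in standard form is (alpha_6, alpha_1, alpha_2, alpha_4, alpha_5, alpha_3, alpha_7). So the algebra is type B_7, i.e. so(15).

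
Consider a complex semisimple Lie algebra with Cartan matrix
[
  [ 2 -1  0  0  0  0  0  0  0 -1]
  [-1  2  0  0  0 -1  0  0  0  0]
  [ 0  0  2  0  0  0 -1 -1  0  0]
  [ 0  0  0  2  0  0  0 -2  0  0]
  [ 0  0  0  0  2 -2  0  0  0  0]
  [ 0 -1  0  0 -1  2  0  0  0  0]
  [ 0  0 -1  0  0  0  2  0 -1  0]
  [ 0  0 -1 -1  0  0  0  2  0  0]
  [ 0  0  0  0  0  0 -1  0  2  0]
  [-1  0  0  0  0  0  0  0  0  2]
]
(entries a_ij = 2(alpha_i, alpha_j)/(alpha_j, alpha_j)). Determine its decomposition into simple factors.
type C_5 ⊕ type C_5

The diagram associated to this matrix has two connected components: the simple roots {alpha_3, alpha_4, alpha_7, alpha_8, alpha_9} form a chain of 5 nodes with a double edge at one end; the terminal node there is the unique long simple root (C_5), and {alpha_1, alpha_2, alpha_5, alpha_6, alpha_10} form a chain of 5 nodes with a double edge at one end; the terminal node there is the unique long simple root (C_5). A semisimple Lie algebra decomposes uniquely as the direct sum of simple ideals, one per connected component of its Dynkin diagram, so g ≅ C_5 ⊕ C_5 (dimension 55 + 55 = 110).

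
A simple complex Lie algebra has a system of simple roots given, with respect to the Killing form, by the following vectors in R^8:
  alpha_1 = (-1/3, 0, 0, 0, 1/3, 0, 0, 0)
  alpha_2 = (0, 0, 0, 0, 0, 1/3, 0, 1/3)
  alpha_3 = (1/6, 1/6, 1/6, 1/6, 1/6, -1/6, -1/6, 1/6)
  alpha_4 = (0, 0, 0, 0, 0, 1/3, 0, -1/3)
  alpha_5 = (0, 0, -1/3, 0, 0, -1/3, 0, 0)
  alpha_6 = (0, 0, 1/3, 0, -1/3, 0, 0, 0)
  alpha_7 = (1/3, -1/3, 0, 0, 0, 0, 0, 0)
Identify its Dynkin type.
type E_7

Compute the Cartan integers a_ij = 2(alpha_i, alpha_j)/(alpha_j, alpha_j); the resulting 7x7 Cartan matrix is
[[2, 0, 0, 0, 0, -1, -1], [0, 2, 0, 0, -1, 0, 0], [0, 0, 2, -1, 0, 0, 0], [0, 0, -1, 2, -1, 0, 0], [0, -1, 0, -1, 2, -1, 0], [-1, 0, 0, 0, -1, 2, 0], [-1, 0, 0, 0, 0, 0, 2]].
All simple roots have the same length, so the diagram is simply laced. The associated Dynkin diagram is a chain of 6 nodes with one extra node attached to the third node from one end (E_7), so the type is E_7.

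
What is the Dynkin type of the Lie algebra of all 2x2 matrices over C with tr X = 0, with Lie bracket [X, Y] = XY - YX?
A1

This is sl(2), which has dimension 2^2 - 1 = 3 and rank 2 - 1 = 1 (a Cartan subalgebra is the diagonal traceless matrices). In the classification of classical Lie algebras, the special linear algebra sl(n+1) has type A_n; here n = 1, so the Dynkin diagram is a chain of 1 nodes with single edges (A_1). Hence the type is A_1.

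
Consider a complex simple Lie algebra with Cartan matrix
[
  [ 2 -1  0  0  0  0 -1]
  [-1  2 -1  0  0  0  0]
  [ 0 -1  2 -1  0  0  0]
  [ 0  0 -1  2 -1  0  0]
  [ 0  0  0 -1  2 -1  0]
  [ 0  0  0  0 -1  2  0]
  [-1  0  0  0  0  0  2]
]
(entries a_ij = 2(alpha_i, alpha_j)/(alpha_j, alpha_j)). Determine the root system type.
The matrix has rank 7 with 2's on the diagonal. Reading the off-diagonal entries as Dynkin edges (a single edge where a_ij = a_ji = -1; a double or triple edge where a_ij * a_ji = 2 or 3), the diagram is a chain of 7 nodes with single edges (A_7). One simple-root ordering that puts it in standard form is (alpha_6, alpha_5, alpha_4, alpha_3, alpha_2, alpha_1, alpha_7). So the algebra is type A_7, i.e. sl(8).

type A_7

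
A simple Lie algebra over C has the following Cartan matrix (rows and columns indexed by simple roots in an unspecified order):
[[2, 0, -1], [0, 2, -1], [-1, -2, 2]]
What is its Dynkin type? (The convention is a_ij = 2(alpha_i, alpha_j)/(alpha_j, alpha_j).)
The matrix has rank 3 with 2's on the diagonal. Reading the off-diagonal entries as Dynkin edges (a single edge where a_ij = a_ji = -1; a double or triple edge where a_ij * a_ji = 2 or 3), the diagram is a chain of 3 nodes with a double edge at one end; the terminal node there is the unique short simple root (B_3). One simple-root ordering that puts it in standard form is (alpha_1, alpha_3, alpha_2). So the algebra is type B_3, i.e. so(7).

B3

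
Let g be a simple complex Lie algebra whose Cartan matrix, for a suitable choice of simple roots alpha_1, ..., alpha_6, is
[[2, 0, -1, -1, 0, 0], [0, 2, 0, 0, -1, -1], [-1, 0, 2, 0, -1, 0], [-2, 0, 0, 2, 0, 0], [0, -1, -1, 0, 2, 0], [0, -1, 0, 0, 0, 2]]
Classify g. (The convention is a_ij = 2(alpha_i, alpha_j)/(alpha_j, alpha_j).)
type C_6

The matrix has rank 6 with 2's on the diagonal. Reading the off-diagonal entries as Dynkin edges (a single edge where a_ij = a_ji = -1; a double or triple edge where a_ij * a_ji = 2 or 3), the diagram is a chain of 6 nodes with a double edge at one end; the terminal node there is the unique long simple root (C_6). One simple-root ordering that puts it in standard form is (alpha_6, alpha_2, alpha_5, alpha_3, alpha_1, alpha_4). So the algebra is type C_6, i.e. sp(12).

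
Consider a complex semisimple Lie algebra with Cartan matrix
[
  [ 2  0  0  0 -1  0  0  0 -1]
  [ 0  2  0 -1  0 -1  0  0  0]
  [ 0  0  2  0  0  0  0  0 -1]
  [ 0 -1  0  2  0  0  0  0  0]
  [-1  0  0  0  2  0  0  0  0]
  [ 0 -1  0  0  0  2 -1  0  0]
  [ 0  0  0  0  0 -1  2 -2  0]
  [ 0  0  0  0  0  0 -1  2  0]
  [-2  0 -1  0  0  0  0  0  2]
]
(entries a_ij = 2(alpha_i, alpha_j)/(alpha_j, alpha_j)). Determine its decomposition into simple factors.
The diagram associated to this matrix has two connected components: the simple roots {alpha_2, alpha_4, alpha_6, alpha_7, alpha_8} form a chain of 5 nodes with a double edge at one end; the terminal node there is the unique short simple root (B_5), and {alpha_1, alpha_3, alpha_5, alpha_9} form a chain of 4 nodes with a double edge between the middle two (F_4). A semisimple Lie algebra decomposes uniquely as the direct sum of simple ideals, one per connected component of its Dynkin diagram, so g ≅ B_5 ⊕ F_4 (dimension 55 + 52 = 107).

B_5 + F_4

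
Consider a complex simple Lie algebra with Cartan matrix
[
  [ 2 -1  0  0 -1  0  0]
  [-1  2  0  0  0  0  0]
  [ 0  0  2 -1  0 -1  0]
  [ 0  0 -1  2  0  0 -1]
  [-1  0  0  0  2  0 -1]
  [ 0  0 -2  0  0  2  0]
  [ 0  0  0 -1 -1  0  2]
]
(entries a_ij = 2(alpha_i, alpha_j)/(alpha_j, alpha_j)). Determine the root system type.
The matrix has rank 7 with 2's on the diagonal. Reading the off-diagonal entries as Dynkin edges (a single edge where a_ij = a_ji = -1; a double or triple edge where a_ij * a_ji = 2 or 3), the diagram is a chain of 7 nodes with a double edge at one end; the terminal node there is the unique long simple root (C_7). One simple-root ordering that puts it in standard form is (alpha_2, alpha_1, alpha_5, alpha_7, alpha_4, alpha_3, alpha_6). So the algebra is type C_7, i.e. sp(14).

type C_7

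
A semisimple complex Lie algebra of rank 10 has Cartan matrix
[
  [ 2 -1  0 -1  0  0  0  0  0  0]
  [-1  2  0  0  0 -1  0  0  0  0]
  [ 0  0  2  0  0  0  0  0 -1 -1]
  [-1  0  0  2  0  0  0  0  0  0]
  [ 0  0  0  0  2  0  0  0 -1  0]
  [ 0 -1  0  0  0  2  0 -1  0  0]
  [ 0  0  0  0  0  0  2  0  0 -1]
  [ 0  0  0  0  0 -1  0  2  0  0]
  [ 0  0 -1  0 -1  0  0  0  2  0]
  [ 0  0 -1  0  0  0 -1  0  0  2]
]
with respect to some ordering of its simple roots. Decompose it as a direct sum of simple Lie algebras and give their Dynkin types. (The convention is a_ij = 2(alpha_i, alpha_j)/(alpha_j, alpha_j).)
type A_5 + type A_5

The diagram associated to this matrix has two connected components: the simple roots {alpha_3, alpha_5, alpha_7, alpha_9, alpha_10} form a chain of 5 nodes with single edges (A_5), and {alpha_1, alpha_2, alpha_4, alpha_6, alpha_8} form a chain of 5 nodes with single edges (A_5). A semisimple Lie algebra decomposes uniquely as the direct sum of simple ideals, one per connected component of its Dynkin diagram, so g ≅ A_5 ⊕ A_5 (dimension 35 + 35 = 70).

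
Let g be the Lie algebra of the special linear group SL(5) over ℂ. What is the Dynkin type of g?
A_4 (sl(5))

This is sl(5), which has dimension 5^2 - 1 = 24 and rank 5 - 1 = 4 (a Cartan subalgebra is the diagonal traceless matrices). In the classification of classical Lie algebras, the special linear algebra sl(n+1) has type A_n; here n = 4, so the Dynkin diagram is a chain of 4 nodes with single edges (A_4). Hence the type is A_4.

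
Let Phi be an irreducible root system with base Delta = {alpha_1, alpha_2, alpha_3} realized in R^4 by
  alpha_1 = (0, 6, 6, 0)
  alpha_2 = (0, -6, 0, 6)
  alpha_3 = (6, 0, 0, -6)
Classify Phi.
Compute the Cartan integers a_ij = 2(alpha_i, alpha_j)/(alpha_j, alpha_j); the resulting 3x3 Cartan matrix is
[[2, -1, 0], [-1, 2, -1], [0, -1, 2]].
All simple roots have the same length, so the diagram is simply laced. The associated Dynkin diagram is a chain of 3 nodes with single edges (A_3), so the type is A_3 (the algebra sl(4)).

type A_3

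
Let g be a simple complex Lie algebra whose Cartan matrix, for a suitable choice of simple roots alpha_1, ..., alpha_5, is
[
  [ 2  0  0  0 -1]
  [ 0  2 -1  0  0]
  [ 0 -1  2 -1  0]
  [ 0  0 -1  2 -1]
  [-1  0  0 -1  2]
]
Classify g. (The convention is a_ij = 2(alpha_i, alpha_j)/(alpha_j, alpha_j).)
The matrix has rank 5 with 2's on the diagonal. Reading the off-diagonal entries as Dynkin edges (a single edge where a_ij = a_ji = -1; a double or triple edge where a_ij * a_ji = 2 or 3), the diagram is a chain of 5 nodes with single edges (A_5). One simple-root ordering that puts it in standard form is (alpha_1, alpha_5, alpha_4, alpha_3, alpha_2). So the algebra is type A_5, i.e. sl(6).

A_5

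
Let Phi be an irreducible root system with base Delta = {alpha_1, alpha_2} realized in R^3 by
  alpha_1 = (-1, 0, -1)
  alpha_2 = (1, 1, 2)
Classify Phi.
G_2

Compute the Cartan integers a_ij = 2(alpha_i, alpha_j)/(alpha_j, alpha_j); the resulting 2x2 Cartan matrix is
[[2, -1], [-3, 2]].
The roots have two lengths (squared-length ratio 3:1); the short ones are alpha_{1}. The associated Dynkin diagram is two nodes joined by a triple edge (G_2), so the type is G_2.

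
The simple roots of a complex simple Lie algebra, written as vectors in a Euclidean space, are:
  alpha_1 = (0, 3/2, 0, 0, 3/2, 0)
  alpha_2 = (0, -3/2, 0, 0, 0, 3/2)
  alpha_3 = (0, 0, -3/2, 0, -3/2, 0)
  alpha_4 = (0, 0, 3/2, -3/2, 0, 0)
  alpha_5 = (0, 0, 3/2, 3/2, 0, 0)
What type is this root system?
D5

Compute the Cartan integers a_ij = 2(alpha_i, alpha_j)/(alpha_j, alpha_j); the resulting 5x5 Cartan matrix is
[[2, -1, -1, 0, 0], [-1, 2, 0, 0, 0], [-1, 0, 2, -1, -1], [0, 0, -1, 2, 0], [0, 0, -1, 0, 2]].
All simple roots have the same length, so the diagram is simply laced. The associated Dynkin diagram is a chain of 3 nodes with a fork of two nodes at one end (D_5), so the type is D_5 (the algebra so(10)).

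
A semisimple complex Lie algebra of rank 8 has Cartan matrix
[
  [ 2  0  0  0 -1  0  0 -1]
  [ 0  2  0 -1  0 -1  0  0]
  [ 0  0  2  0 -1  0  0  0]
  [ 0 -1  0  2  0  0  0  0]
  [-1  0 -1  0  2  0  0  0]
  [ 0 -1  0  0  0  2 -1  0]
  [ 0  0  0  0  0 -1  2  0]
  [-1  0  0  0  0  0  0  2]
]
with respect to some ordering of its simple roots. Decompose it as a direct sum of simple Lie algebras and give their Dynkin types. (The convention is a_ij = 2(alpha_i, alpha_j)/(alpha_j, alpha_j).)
The diagram associated to this matrix has two connected components: the simple roots {alpha_2, alpha_4, alpha_6, alpha_7} form a chain of 4 nodes with single edges (A_4), and {alpha_1, alpha_3, alpha_5, alpha_8} form a chain of 4 nodes with single edges (A_4). A semisimple Lie algebra decomposes uniquely as the direct sum of simple ideals, one per connected component of its Dynkin diagram, so g ≅ A_4 ⊕ A_4 (dimension 24 + 24 = 48).

type A_4 ⊕ type A_4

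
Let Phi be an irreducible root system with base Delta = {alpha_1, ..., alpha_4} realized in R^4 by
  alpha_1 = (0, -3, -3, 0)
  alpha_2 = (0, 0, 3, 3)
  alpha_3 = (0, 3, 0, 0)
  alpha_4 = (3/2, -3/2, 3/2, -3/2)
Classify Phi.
Compute the Cartan integers a_ij = 2(alpha_i, alpha_j)/(alpha_j, alpha_j); the resulting 4x4 Cartan matrix is
[[2, -1, -2, 0], [-1, 2, 0, 0], [-1, 0, 2, -1], [0, 0, -1, 2]].
The roots have two lengths (squared-length ratio 2:1); the short ones are alpha_{3,4}. The associated Dynkin diagram is a chain of 4 nodes with a double edge between the middle two (F_4), so the type is F_4.

F_4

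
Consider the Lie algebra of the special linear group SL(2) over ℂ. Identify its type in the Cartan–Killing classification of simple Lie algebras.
type A_1

This is sl(2), which has dimension 2^2 - 1 = 3 and rank 2 - 1 = 1 (a Cartan subalgebra is the diagonal traceless matrices). In the classification of classical Lie algebras, the special linear algebra sl(n+1) has type A_n; here n = 1, so the Dynkin diagram is a chain of 1 nodes with single edges (A_1). Hence the type is A_1.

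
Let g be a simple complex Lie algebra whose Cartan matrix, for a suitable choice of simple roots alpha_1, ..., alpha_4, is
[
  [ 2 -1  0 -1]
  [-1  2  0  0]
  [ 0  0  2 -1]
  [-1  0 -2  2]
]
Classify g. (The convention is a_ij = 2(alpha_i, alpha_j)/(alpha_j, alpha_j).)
type B_4

The matrix has rank 4 with 2's on the diagonal. Reading the off-diagonal entries as Dynkin edges (a single edge where a_ij = a_ji = -1; a double or triple edge where a_ij * a_ji = 2 or 3), the diagram is a chain of 4 nodes with a double edge at one end; the terminal node there is the unique short simple root (B_4). One simple-root ordering that puts it in standard form is (alpha_2, alpha_1, alpha_4, alpha_3). So the algebra is type B_4, i.e. so(9).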